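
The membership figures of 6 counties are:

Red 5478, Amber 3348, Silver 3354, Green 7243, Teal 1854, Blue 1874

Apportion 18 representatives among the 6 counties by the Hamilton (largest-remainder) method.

Red=4, Amber=3, Silver=3, Green=6, Teal=1, Blue=1

The standard divisor is 23151/18 ≈ 1286.167.
Standard quotas: Red 4.2592, Amber 2.6031, Silver 2.6077, Green 5.6315, Teal 1.4415, Blue 1.4570.
Lower quotas: Red 4, Amber 2, Silver 2, Green 5, Teal 1, Blue 1 (sum 15, leaving 3 seats).
Remainders in descending order: Green 0.6315, Silver 0.6077, Amber 0.6031, Blue 0.4570, Teal 0.4415, Red 0.2592.
Largest remainders: Green, Silver, Amber receive the extra seats.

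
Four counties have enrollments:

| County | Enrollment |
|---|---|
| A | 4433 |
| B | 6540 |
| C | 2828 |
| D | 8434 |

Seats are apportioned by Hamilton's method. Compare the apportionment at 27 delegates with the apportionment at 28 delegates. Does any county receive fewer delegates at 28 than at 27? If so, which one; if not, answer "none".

At 27 seats: A 5, B 8, C 4, D 10.
At 28 seats: A 6, B 8, C 3, D 11.
C drops from 4 to 3.

C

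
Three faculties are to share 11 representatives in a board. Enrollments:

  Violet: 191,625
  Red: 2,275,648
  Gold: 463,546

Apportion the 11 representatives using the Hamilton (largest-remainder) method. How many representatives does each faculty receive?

Standard divisor: 2930819 ÷ 11 ≈ 266438.091.
Standard quotas: Violet 0.7192, Red 8.5410, Gold 1.7398.
Lower quotas: Violet 0, Red 8, Gold 1 (sum 9, leaving 2 seats).
Remainders in descending order: Gold 0.7398, Violet 0.7192, Red 0.5410.
Largest remainders: Gold, Violet receive the extra seats.

Violet 1, Red 8, Gold 2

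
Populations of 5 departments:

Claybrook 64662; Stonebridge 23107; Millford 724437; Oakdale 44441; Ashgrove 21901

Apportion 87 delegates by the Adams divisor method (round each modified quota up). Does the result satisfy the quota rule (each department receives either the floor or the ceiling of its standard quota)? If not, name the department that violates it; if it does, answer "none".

Millford

Standard quotas: Claybrook 6.403, Stonebridge 2.288, Millford 71.739, Oakdale 4.401, Ashgrove 2.169.
Adams allocation: Claybrook 7, Stonebridge 3, Millford 69, Oakdale 5, Ashgrove 3.
Millford has quota 71.739 (lower 71, upper 72) but receives 69 — outside the quota interval.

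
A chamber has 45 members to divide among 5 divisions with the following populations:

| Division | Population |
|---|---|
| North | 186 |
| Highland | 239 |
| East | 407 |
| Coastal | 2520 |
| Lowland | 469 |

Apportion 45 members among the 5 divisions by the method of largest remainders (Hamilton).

North: 2; Highland: 3; East: 5; Coastal: 30; Lowland: 5

Total 3821; standard divisor 3821/45 ≈ 84.911.
Standard quotas: North 2.191, Highland 2.815, East 4.793, Coastal 29.678, Lowland 5.523.
Lower quotas: North 2, Highland 2, East 4, Coastal 29, Lowland 5 (sum 42, leaving 3 seats).
Remainders in descending order: Highland 0.815, East 0.793, Coastal 0.678, Lowland 0.523, North 0.191.
The surplus seats go to Highland, East, Coastal.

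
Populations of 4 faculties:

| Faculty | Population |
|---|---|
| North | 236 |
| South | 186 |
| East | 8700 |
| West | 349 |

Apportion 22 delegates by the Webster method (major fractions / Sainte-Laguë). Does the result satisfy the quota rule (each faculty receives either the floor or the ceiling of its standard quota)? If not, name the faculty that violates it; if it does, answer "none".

none

Standard quotas: North 0.548, South 0.432, East 20.209, West 0.811.
Webster allocation: North 1, South 0, East 20, West 1.
Every allocation lies between the lower and upper quota.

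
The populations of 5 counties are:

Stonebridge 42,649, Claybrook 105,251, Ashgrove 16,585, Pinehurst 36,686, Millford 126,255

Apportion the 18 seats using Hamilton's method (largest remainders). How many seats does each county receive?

Stonebridge 2, Claybrook 6, Ashgrove 1, Pinehurst 2, Millford 7

The standard divisor is 327426/18 ≈ 18190.333.
Standard quotas: Stonebridge 2.3446, Claybrook 5.7861, Ashgrove 0.9117, Pinehurst 2.0168, Millford 6.9408.
Lower quotas: Stonebridge 2, Claybrook 5, Ashgrove 0, Pinehurst 2, Millford 6 (sum 15, leaving 3 seats).
Remainders in descending order: Millford 0.9408, Ashgrove 0.9117, Claybrook 0.7861, Stonebridge 0.3446, Pinehurst 0.0168.
The surplus seats go to Millford, Ashgrove, Claybrook.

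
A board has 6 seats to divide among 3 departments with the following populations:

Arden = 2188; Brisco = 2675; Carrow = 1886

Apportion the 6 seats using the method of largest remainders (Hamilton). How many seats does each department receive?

Arden 2, Brisco 2, Carrow 2

Total 6749; standard divisor 6749/6 ≈ 1124.833.
Standard quotas: Arden 1.945, Brisco 2.378, Carrow 1.677.
Lower quotas: Arden 1, Brisco 2, Carrow 1 (sum 4, leaving 2 seats).
Remainders in descending order: Arden 0.945, Carrow 0.677, Brisco 0.378.
Largest remainders: Arden, Carrow receive the extra seats.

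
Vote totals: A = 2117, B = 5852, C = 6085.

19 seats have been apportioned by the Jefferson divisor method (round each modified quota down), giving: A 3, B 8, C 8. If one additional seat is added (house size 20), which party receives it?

Priority for the next seat is population ÷ (current seats + 1).
Priorities: A 529.250, B 650.222, C 676.111.
Highest priority: C.

C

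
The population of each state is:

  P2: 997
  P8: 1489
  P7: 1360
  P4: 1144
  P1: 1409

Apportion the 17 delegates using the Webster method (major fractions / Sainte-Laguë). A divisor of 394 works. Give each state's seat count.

P2 3; P8 4; P7 3; P4 3; P1 4

With modified divisor 394: modified quotas P2 2.530, P8 3.779, P7 3.452, P4 2.904, P1 3.576.
Rounding to the nearest integer: P2 3, P8 4, P7 3, P4 3, P1 4 (total 17).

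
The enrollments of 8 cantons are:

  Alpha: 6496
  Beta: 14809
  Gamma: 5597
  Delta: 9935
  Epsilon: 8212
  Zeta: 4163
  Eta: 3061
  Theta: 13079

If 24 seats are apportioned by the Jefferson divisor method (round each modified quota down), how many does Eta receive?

1

Standard divisor 65352/24 ≈ 2723; standard quotas: Alpha 2.386, Beta 5.438, Gamma 2.055, Delta 3.649, Epsilon 3.016, Zeta 1.529, Eta 1.124, Theta 4.803.
Rounding down gives 2, 5, 2, 3, 3, 1, 1, 4 = 21 seats, so the divisor must be adjusted.
With modified divisor 2300: modified quotas Alpha 2.824, Beta 6.439, Gamma 2.433, Delta 4.320, Epsilon 3.570, Zeta 1.810, Eta 1.331, Theta 5.687.
Rounding down: Alpha 2, Beta 6, Gamma 2, Delta 4, Epsilon 3, Zeta 1, Eta 1, Theta 5 (total 24).
Eta receives 1.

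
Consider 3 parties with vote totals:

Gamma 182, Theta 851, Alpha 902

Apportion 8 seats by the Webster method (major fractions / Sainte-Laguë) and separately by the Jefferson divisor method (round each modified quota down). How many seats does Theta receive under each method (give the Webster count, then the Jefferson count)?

3 and 4

Webster: Gamma 1, Theta 3, Alpha 4.
Jefferson: Gamma 0, Theta 4, Alpha 4.
Theta gets 3 under Webster and 4 under Jefferson.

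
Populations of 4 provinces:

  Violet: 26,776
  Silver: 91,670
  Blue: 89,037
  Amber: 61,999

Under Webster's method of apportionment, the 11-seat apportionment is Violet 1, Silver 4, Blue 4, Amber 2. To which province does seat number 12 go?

Priority for the next seat is population ÷ (current seats + 0.5).
Priorities: Violet 17850.667, Silver 20371.111, Blue 19786.000, Amber 24799.600.
Highest priority: Amber.

Amber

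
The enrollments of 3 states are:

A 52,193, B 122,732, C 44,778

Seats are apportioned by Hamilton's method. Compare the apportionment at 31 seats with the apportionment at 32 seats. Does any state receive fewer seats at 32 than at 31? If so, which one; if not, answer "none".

none

At 31 seats: A 8, B 17, C 6.
At 32 seats: A 8, B 18, C 6.
No state's allocation decreased.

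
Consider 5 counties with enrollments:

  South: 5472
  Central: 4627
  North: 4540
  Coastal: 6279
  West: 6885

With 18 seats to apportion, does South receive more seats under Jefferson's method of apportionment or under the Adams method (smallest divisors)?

Adams

Jefferson: South 3, Central 3, North 3, Coastal 4, West 5.
Adams: South 4, Central 3, North 3, Coastal 4, West 4.
South gets 3 under Jefferson and 4 under Adams.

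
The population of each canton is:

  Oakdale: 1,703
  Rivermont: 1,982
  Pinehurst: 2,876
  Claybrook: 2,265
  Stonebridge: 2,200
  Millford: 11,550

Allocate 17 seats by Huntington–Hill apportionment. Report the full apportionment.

Oakdale=1, Rivermont=2, Pinehurst=2, Claybrook=2, Stonebridge=2, Millford=8

With divisor 1381: modified quotas Oakdale 1.233, Rivermont 1.435, Pinehurst 2.083, Claybrook 1.640, Stonebridge 1.593, Millford 8.364.
Geometric-mean thresholds: Oakdale √(1·2)=1.414, Rivermont √(1·2)=1.414, Pinehurst √(2·3)=2.449, Claybrook √(1·2)=1.414, Stonebridge √(1·2)=1.414, Millford √(8·9)=8.485.
Each quota rounded against its threshold gives Oakdale 1, Rivermont 2, Pinehurst 2, Claybrook 2, Stonebridge 2, Millford 8 (total 17).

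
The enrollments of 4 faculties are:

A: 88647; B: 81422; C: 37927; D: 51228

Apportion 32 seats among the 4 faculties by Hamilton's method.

The standard divisor is 259224/32 ≈ 8100.75.
Standard quotas: A 10.9431, B 10.0512, C 4.6819, D 6.3239.
Lower quotas: A 10, B 10, C 4, D 6 (sum 30, leaving 2 seats).
Remainders in descending order: A 0.9431, C 0.6819, D 0.3239, B 0.0512.
The surplus seats go to A, C.

A: 11, B: 10, C: 5, D: 6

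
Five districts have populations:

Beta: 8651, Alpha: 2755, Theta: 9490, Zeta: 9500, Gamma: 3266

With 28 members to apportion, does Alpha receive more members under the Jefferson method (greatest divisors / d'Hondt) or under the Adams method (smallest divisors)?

Jefferson: Beta 7, Alpha 2, Theta 8, Zeta 8, Gamma 3.
Adams: Beta 7, Alpha 3, Theta 7, Zeta 8, Gamma 3.
Alpha gets 2 under Jefferson and 3 under Adams.

Adams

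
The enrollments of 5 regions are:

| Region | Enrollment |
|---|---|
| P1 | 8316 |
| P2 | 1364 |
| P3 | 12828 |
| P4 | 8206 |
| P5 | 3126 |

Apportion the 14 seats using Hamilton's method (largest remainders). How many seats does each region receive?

P1 4, P2 1, P3 5, P4 3, P5 1

Total 33840; standard divisor 33840/14 ≈ 2417.143.
Standard quotas: P1 3.4404, P2 0.5643, P3 5.3071, P4 3.3949, P5 1.2933.
Lower quotas: P1 3, P2 0, P3 5, P4 3, P5 1 (sum 12, leaving 2 seats).
Remainders in descending order: P2 0.5643, P1 0.4404, P4 0.3949, P3 0.3071, P5 0.2933.
The surplus seats go to P2, P1.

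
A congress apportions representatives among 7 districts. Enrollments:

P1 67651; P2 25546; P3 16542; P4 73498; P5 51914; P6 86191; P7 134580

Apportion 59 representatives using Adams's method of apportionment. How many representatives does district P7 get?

17

Standard divisor 455922/59 ≈ 7727.492; standard quotas: P1 8.755, P2 3.306, P3 2.141, P4 9.511, P5 6.718, P6 11.154, P7 17.416.
Rounding up gives 9, 4, 3, 10, 7, 12, 18 = 63 seats, so the divisor must be adjusted.
With modified divisor 8369.17: modified quotas P1 8.083, P2 3.052, P3 1.977, P4 8.782, P5 6.203, P6 10.299, P7 16.080.
Rounding up: P1 9, P2 4, P3 2, P4 9, P5 7, P6 11, P7 17 (total 59).
P7 receives 17.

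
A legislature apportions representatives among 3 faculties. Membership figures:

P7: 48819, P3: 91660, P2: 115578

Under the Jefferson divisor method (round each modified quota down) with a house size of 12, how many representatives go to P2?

Standard divisor 256057/12 ≈ 21338.083; standard quotas: P7 2.288, P3 4.296, P2 5.417.
Rounding down gives 2, 4, 5 = 11 seats, so the divisor must be adjusted.
With modified divisor 18800: modified quotas P7 2.597, P3 4.876, P2 6.148.
Rounding down: P7 2, P3 4, P2 6 (total 12).
P2 receives 6.

6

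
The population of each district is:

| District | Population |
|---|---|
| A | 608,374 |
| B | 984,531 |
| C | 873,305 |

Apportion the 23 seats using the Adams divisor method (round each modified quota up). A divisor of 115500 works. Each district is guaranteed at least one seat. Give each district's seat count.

With modified divisor 115500: modified quotas A 5.267, B 8.524, C 7.561.
Rounding up: A 6, B 9, C 8 (total 23).

A=6, B=9, C=8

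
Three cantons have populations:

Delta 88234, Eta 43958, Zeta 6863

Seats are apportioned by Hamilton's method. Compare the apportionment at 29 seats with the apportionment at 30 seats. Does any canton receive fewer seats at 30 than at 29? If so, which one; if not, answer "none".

At 29 seats: Delta 18, Eta 9, Zeta 2.
At 30 seats: Delta 19, Eta 10, Zeta 1.
Zeta drops from 2 to 1.

Zeta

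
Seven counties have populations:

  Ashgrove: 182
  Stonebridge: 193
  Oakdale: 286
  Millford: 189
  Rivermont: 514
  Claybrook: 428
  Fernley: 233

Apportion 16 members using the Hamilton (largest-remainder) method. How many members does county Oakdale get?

2

Standard divisor: 2025 ÷ 16 ≈ 126.562.
Standard quotas: Ashgrove 1.438, Stonebridge 1.525, Oakdale 2.260, Millford 1.493, Rivermont 4.061, Claybrook 3.382, Fernley 1.841.
Lower quotas: Ashgrove 1, Stonebridge 1, Oakdale 2, Millford 1, Rivermont 4, Claybrook 3, Fernley 1 (sum 13, leaving 3 seats).
Remainders in descending order: Fernley 0.841, Stonebridge 0.525, Millford 0.493, Ashgrove 0.438, Claybrook 0.382, Oakdale 0.260, Rivermont 0.061.
Largest remainders: Fernley, Stonebridge, Millford receive the extra seats.
Oakdale receives 2.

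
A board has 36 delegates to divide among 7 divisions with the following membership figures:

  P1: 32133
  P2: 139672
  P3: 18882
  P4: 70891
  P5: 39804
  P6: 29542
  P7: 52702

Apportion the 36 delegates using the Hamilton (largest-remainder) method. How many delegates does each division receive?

P1: 3, P2: 13, P3: 2, P4: 6, P5: 4, P6: 3, P7: 5

Total 383626; standard divisor 383626/36 ≈ 10656.278.
Standard quotas: P1 3.0154, P2 13.1070, P3 1.7719, P4 6.6525, P5 3.7353, P6 2.7723, P7 4.9456.
Lower quotas: P1 3, P2 13, P3 1, P4 6, P5 3, P6 2, P7 4 (sum 32, leaving 4 seats).
Remainders in descending order: P7 0.9456, P6 0.7723, P3 0.7719, P5 0.7353, P4 0.6525, P2 0.1070, P1 0.0154.
Largest remainders: P7, P6, P3, P5 receive the extra seats.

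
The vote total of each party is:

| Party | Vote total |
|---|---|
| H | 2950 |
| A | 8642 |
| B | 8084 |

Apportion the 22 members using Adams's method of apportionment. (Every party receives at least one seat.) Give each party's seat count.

Standard divisor 19676/22 ≈ 894.364; standard quotas: H 3.298, A 9.663, B 9.039.
Rounding up gives 4, 10, 10 = 24 seats, so the divisor must be adjusted.
With modified divisor 970: modified quotas H 3.041, A 8.909, B 8.334.
Rounding up: H 4, A 9, B 9 (total 22).

H 4, A 9, B 9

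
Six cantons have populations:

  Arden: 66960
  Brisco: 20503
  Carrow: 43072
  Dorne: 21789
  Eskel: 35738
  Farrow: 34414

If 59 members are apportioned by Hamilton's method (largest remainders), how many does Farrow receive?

9

Standard divisor: 222476 ÷ 59 ≈ 3770.78.
Standard quotas: Arden 17.7576, Brisco 5.4373, Carrow 11.4226, Dorne 5.7784, Eskel 9.4776, Farrow 9.1265.
Lower quotas: Arden 17, Brisco 5, Carrow 11, Dorne 5, Eskel 9, Farrow 9 (sum 56, leaving 3 seats).
Remainders in descending order: Dorne 0.7784, Arden 0.7576, Eskel 0.4776, Brisco 0.4373, Carrow 0.4226, Farrow 0.1265.
The surplus seats go to Dorne, Arden, Eskel.
Farrow receives 9.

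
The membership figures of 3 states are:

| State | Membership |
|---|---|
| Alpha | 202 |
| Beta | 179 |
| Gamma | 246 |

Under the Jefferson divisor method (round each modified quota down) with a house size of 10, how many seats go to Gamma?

Standard divisor 627/10 ≈ 62.7; standard quotas: Alpha 3.222, Beta 2.855, Gamma 3.923.
Rounding down gives 3, 2, 3 = 8 seats, so the divisor must be adjusted.
With modified divisor 55: modified quotas Alpha 3.673, Beta 3.255, Gamma 4.473.
Rounding down: Alpha 3, Beta 3, Gamma 4 (total 10).
Gamma receives 4.

4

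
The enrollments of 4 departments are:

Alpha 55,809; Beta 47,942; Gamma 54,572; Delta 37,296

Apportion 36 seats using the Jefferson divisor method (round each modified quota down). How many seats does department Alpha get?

10

Standard divisor 195619/36 ≈ 5433.861; standard quotas: Alpha 10.271, Beta 8.823, Gamma 10.043, Delta 6.864.
Rounding down gives 10, 8, 10, 6 = 34 seats, so the divisor must be adjusted.
With modified divisor 5200: modified quotas Alpha 10.732, Beta 9.220, Gamma 10.495, Delta 7.172.
Rounding down: Alpha 10, Beta 9, Gamma 10, Delta 7 (total 36).
Alpha receives 10.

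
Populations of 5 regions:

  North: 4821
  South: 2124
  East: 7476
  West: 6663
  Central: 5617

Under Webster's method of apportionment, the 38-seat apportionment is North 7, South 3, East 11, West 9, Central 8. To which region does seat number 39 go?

Priority for the next seat is population ÷ (current seats + 0.5).
Priorities: North 642.800, South 606.857, East 650.087, West 701.368, Central 660.824.
Highest priority: West.

West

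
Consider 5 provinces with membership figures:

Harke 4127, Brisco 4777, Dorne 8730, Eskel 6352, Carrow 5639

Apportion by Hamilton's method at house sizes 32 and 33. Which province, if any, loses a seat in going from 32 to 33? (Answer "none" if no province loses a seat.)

none

At 32 seats: Harke 5, Brisco 5, Dorne 9, Eskel 7, Carrow 6.
At 33 seats: Harke 5, Brisco 5, Dorne 10, Eskel 7, Carrow 6.
No province's allocation decreased.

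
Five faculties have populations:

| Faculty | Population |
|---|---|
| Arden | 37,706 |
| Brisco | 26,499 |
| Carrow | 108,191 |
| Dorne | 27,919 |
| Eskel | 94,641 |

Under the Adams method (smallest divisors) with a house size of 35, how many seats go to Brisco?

3

Standard divisor 294956/35 ≈ 8427.314; standard quotas: Arden 4.474, Brisco 3.144, Carrow 12.838, Dorne 3.313, Eskel 11.230.
Rounding up gives 5, 4, 13, 4, 12 = 38 seats, so the divisor must be adjusted.
With modified divisor 9200: modified quotas Arden 4.098, Brisco 2.880, Carrow 11.760, Dorne 3.035, Eskel 10.287.
Rounding up: Arden 5, Brisco 3, Carrow 12, Dorne 4, Eskel 11 (total 35).
Brisco receives 3.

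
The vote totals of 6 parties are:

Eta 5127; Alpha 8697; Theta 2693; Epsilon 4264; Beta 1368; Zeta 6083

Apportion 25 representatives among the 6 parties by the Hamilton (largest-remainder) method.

Eta 5; Alpha 8; Theta 2; Epsilon 4; Beta 1; Zeta 5

Standard divisor: 28232 ÷ 25 ≈ 1129.28.
Standard quotas: Eta 4.5401, Alpha 7.7014, Theta 2.3847, Epsilon 3.7759, Beta 1.2114, Zeta 5.3866.
Lower quotas: Eta 4, Alpha 7, Theta 2, Epsilon 3, Beta 1, Zeta 5 (sum 22, leaving 3 seats).
Remainders in descending order: Epsilon 0.7759, Alpha 0.7014, Eta 0.5401, Zeta 0.3866, Theta 0.3847, Beta 0.2114.
Largest remainders: Epsilon, Alpha, Eta receive the extra seats.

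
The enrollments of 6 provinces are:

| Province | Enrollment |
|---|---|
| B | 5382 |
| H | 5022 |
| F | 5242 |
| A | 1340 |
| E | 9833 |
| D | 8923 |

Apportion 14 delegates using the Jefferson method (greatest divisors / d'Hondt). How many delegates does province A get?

0

Standard divisor 35742/14 ≈ 2553; standard quotas: B 2.108, H 1.967, F 2.053, A 0.525, E 3.852, D 3.495.
Rounding down gives 2, 1, 2, 0, 3, 3 = 11 seats, so the divisor must be adjusted.
With modified divisor 2100: modified quotas B 2.563, H 2.391, F 2.496, A 0.638, E 4.682, D 4.249.
Rounding down: B 2, H 2, F 2, A 0, E 4, D 4 (total 14).
A receives 0.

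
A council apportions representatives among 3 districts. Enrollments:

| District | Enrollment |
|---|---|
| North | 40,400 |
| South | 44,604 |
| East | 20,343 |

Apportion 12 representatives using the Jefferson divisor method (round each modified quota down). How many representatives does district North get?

5

Standard divisor 105347/12 ≈ 8778.917; standard quotas: North 4.602, South 5.081, East 2.317.
Rounding down gives 4, 5, 2 = 11 seats, so the divisor must be adjusted.
With modified divisor 7800: modified quotas North 5.179, South 5.718, East 2.608.
Rounding down: North 5, South 5, East 2 (total 12).
North receives 5.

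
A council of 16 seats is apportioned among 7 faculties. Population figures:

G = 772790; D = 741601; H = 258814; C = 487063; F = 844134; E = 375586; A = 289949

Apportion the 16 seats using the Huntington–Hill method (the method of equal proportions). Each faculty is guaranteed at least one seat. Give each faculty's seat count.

G 3, D 3, H 1, C 2, F 4, E 2, A 1

With divisor 233383: modified quotas G 3.311, D 3.178, H 1.109, C 2.087, F 3.617, E 1.609, A 1.242.
Geometric-mean thresholds: G √(3·4)=3.464, D √(3·4)=3.464, H √(1·2)=1.414, C √(2·3)=2.449, F √(3·4)=3.464, E √(1·2)=1.414, A √(1·2)=1.414.
Each quota rounded against its threshold gives G 3, D 3, H 1, C 2, F 4, E 2, A 1 (total 16).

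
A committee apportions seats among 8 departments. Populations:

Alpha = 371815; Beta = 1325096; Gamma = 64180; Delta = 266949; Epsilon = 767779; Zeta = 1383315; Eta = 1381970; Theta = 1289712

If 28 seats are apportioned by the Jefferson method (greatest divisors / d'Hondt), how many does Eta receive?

Standard divisor 6850816/28 ≈ 244672; standard quotas: Alpha 1.520, Beta 5.416, Gamma 0.262, Delta 1.091, Epsilon 3.138, Zeta 5.654, Eta 5.648, Theta 5.271.
Rounding down gives 1, 5, 0, 1, 3, 5, 5, 5 = 25 seats, so the divisor must be adjusted.
With modified divisor 217900: modified quotas Alpha 1.706, Beta 6.081, Gamma 0.295, Delta 1.225, Epsilon 3.524, Zeta 6.348, Eta 6.342, Theta 5.919.
Rounding down: Alpha 1, Beta 6, Gamma 0, Delta 1, Epsilon 3, Zeta 6, Eta 6, Theta 5 (total 28).
Eta receives 6.

6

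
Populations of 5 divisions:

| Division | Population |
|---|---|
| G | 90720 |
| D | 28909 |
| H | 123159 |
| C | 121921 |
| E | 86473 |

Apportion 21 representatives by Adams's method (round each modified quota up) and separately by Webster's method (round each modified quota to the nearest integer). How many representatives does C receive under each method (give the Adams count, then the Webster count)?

Adams: G 4, D 2, H 6, C 5, E 4.
Webster: G 4, D 1, H 6, C 6, E 4.
C gets 5 under Adams and 6 under Webster.

5 and 6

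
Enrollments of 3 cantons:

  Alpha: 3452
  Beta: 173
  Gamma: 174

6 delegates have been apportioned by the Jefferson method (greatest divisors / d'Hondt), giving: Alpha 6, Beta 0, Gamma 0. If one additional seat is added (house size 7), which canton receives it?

Priority for the next seat is population ÷ (current seats + 1).
Priorities: Alpha 493.143, Beta 173.000, Gamma 174.000.
Highest priority: Alpha.

Alpha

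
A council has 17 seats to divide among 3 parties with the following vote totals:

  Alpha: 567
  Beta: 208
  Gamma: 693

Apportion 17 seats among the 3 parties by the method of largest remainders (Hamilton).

Alpha 7; Beta 2; Gamma 8

Standard divisor: 1468 ÷ 17 ≈ 86.353.
Standard quotas: Alpha 6.566, Beta 2.409, Gamma 8.025.
Lower quotas: Alpha 6, Beta 2, Gamma 8 (sum 16, leaving 1 seat).
Remainders in descending order: Alpha 0.566, Beta 0.409, Gamma 0.025.
Largest remainder: Alpha receives the extra seat.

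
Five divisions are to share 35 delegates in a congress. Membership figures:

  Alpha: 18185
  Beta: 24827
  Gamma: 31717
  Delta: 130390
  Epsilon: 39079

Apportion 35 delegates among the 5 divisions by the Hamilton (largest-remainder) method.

Alpha: 3; Beta: 3; Gamma: 4; Delta: 19; Epsilon: 6

Standard divisor: 244198 ÷ 35 ≈ 6977.086.
Standard quotas: Alpha 2.6064, Beta 3.5584, Gamma 4.5459, Delta 18.6883, Epsilon 5.6010.
Lower quotas: Alpha 2, Beta 3, Gamma 4, Delta 18, Epsilon 5 (sum 32, leaving 3 seats).
Remainders in descending order: Delta 0.6883, Alpha 0.6064, Epsilon 0.6010, Beta 0.5584, Gamma 0.5459.
The surplus seats go to Delta, Alpha, Epsilon.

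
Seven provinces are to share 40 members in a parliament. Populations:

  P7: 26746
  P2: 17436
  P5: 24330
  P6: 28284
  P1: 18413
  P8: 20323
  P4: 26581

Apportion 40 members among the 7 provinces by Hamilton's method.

Total 162113; standard divisor 162113/40 ≈ 4052.825.
Standard quotas: P7 6.5993, P2 4.3022, P5 6.0032, P6 6.9788, P1 4.5433, P8 5.0145, P4 6.5586.
Lower quotas: P7 6, P2 4, P5 6, P6 6, P1 4, P8 5, P4 6 (sum 37, leaving 3 seats).
Remainders in descending order: P6 0.9788, P7 0.5993, P4 0.5586, P1 0.5433, P2 0.3022, P8 0.0145, P5 0.0032.
The surplus seats go to P6, P7, P4.

P7: 7, P2: 4, P5: 6, P6: 7, P1: 4, P8: 5, P4: 7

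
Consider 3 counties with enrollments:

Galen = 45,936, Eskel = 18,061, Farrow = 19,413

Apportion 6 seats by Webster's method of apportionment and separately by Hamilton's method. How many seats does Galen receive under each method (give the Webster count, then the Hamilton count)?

Webster: Galen 4, Eskel 1, Farrow 1.
Hamilton: Galen 3, Eskel 1, Farrow 2.
Galen gets 4 under Webster and 3 under Hamilton.

4 and 3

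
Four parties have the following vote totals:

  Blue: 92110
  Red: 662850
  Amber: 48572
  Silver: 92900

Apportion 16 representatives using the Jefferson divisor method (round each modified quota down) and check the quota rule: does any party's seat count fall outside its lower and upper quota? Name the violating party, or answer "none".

Red

Standard quotas: Blue 1.644, Red 11.831, Amber 0.867, Silver 1.658.
Jefferson allocation: Blue 1, Red 13, Amber 1, Silver 1.
Red has quota 11.831 (lower 11, upper 12) but receives 13 — outside the quota interval.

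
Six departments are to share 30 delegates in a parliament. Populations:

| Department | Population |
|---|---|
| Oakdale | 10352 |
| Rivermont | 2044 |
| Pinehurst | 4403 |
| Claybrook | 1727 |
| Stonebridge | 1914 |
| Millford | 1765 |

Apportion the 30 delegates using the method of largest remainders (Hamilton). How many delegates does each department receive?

Total 22205; standard divisor 22205/30 ≈ 740.167.
Standard quotas: Oakdale 13.9860, Rivermont 2.7615, Pinehurst 5.9487, Claybrook 2.3333, Stonebridge 2.5859, Millford 2.3846.
Lower quotas: Oakdale 13, Rivermont 2, Pinehurst 5, Claybrook 2, Stonebridge 2, Millford 2 (sum 26, leaving 4 seats).
Remainders in descending order: Oakdale 0.9860, Pinehurst 0.9487, Rivermont 0.7615, Stonebridge 0.5859, Millford 0.3846, Claybrook 0.3333.
Largest remainders: Oakdale, Pinehurst, Rivermont, Stonebridge receive the extra seats.

Oakdale: 14, Rivermont: 3, Pinehurst: 6, Claybrook: 2, Stonebridge: 3, Millford: 2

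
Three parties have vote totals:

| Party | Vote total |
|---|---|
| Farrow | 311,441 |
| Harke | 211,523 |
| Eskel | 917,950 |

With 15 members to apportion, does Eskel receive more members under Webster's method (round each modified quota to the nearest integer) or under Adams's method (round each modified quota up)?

Webster

Webster: Farrow 3, Harke 2, Eskel 10.
Adams: Farrow 3, Harke 3, Eskel 9.
Eskel gets 10 under Webster and 9 under Adams.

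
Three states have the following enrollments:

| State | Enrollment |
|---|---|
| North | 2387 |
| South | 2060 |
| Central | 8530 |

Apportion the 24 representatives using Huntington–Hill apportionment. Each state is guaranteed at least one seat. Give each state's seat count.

North 4, South 4, Central 16

With divisor 542: modified quotas North 4.404, South 3.801, Central 15.738.
Geometric-mean thresholds: North √(4·5)=4.472, South √(3·4)=3.464, Central √(15·16)=15.492.
Each quota rounded against its threshold gives North 4, South 4, Central 16 (total 24).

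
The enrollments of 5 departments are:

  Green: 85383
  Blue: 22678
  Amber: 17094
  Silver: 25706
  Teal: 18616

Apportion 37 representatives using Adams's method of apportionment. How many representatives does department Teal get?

4

Standard divisor 169477/37 ≈ 4580.459; standard quotas: Green 18.641, Blue 4.951, Amber 3.732, Silver 5.612, Teal 4.064.
Rounding up gives 19, 5, 4, 6, 5 = 39 seats, so the divisor must be adjusted.
With modified divisor 4900: modified quotas Green 17.425, Blue 4.628, Amber 3.489, Silver 5.246, Teal 3.799.
Rounding up: Green 18, Blue 5, Amber 4, Silver 6, Teal 4 (total 37).
Teal receives 4.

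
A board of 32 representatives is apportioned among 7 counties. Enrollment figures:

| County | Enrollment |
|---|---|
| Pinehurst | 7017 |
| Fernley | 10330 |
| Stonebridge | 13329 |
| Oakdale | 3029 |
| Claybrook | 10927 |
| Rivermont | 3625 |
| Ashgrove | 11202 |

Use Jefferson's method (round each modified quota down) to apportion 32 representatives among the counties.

Pinehurst=4; Fernley=6; Stonebridge=7; Oakdale=1; Claybrook=6; Rivermont=2; Ashgrove=6

Standard divisor 59459/32 ≈ 1858.094; standard quotas: Pinehurst 3.776, Fernley 5.559, Stonebridge 7.173, Oakdale 1.630, Claybrook 5.881, Rivermont 1.951, Ashgrove 6.029.
Rounding down gives 3, 5, 7, 1, 5, 1, 6 = 28 seats, so the divisor must be adjusted.
With modified divisor 1700: modified quotas Pinehurst 4.128, Fernley 6.076, Stonebridge 7.841, Oakdale 1.782, Claybrook 6.428, Rivermont 2.132, Ashgrove 6.589.
Rounding down: Pinehurst 4, Fernley 6, Stonebridge 7, Oakdale 1, Claybrook 6, Rivermont 2, Ashgrove 6 (total 32).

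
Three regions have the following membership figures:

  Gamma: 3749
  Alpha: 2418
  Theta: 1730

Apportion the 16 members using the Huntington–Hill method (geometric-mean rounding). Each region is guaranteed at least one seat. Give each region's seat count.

Gamma 8; Alpha 5; Theta 3

With divisor 500: modified quotas Gamma 7.498, Alpha 4.836, Theta 3.460.
Geometric-mean thresholds: Gamma √(7·8)=7.483, Alpha √(4·5)=4.472, Theta √(3·4)=3.464.
Each quota rounded against its threshold gives Gamma 8, Alpha 5, Theta 3 (total 16).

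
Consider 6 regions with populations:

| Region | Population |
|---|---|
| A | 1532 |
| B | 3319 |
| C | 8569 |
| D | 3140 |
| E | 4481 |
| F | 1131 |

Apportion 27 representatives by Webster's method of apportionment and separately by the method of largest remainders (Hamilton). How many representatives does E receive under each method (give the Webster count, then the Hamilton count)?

Webster: A 2, B 4, C 11, D 4, E 5, F 1.
Hamilton: A 2, B 4, C 10, D 4, E 6, F 1.
E gets 5 under Webster and 6 under Hamilton.

5 and 6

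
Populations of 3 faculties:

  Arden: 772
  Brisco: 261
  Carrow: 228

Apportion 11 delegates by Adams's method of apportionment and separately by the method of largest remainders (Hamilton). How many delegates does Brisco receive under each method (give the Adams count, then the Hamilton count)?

Adams: Arden 6, Brisco 3, Carrow 2.
Hamilton: Arden 7, Brisco 2, Carrow 2.
Brisco gets 3 under Adams and 2 under Hamilton.

3 and 2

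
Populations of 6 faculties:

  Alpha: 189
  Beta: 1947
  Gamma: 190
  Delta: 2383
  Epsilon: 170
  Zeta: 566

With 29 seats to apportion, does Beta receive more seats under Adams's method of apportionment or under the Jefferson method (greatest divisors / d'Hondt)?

Adams: Alpha 1, Beta 10, Gamma 1, Delta 13, Epsilon 1, Zeta 3.
Jefferson: Alpha 1, Beta 11, Gamma 1, Delta 13, Epsilon 0, Zeta 3.
Beta gets 10 under Adams and 11 under Jefferson.

Jefferson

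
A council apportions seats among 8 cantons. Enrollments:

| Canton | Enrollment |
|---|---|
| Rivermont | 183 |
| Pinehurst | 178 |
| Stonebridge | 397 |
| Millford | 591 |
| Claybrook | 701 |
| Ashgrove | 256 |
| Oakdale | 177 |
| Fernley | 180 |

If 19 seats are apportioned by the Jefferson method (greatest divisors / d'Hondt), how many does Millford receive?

5

Standard divisor 2663/19 ≈ 140.158; standard quotas: Rivermont 1.306, Pinehurst 1.270, Stonebridge 2.833, Millford 4.217, Claybrook 5.002, Ashgrove 1.827, Oakdale 1.263, Fernley 1.284.
Rounding down gives 1, 1, 2, 4, 5, 1, 1, 1 = 16 seats, so the divisor must be adjusted.
With modified divisor 117.5: modified quotas Rivermont 1.557, Pinehurst 1.515, Stonebridge 3.379, Millford 5.030, Claybrook 5.966, Ashgrove 2.179, Oakdale 1.506, Fernley 1.532.
Rounding down: Rivermont 1, Pinehurst 1, Stonebridge 3, Millford 5, Claybrook 5, Ashgrove 2, Oakdale 1, Fernley 1 (total 19).
Millford receives 5.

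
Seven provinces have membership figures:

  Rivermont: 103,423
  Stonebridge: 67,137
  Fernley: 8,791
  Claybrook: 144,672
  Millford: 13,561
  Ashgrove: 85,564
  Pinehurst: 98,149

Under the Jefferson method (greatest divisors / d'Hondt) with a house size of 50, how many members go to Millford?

Standard divisor 521297/50 ≈ 10425.94; standard quotas: Rivermont 9.920, Stonebridge 6.439, Fernley 0.843, Claybrook 13.876, Millford 1.301, Ashgrove 8.207, Pinehurst 9.414.
Rounding down gives 9, 6, 0, 13, 1, 8, 9 = 46 seats, so the divisor must be adjusted.
With modified divisor 9620: modified quotas Rivermont 10.751, Stonebridge 6.979, Fernley 0.914, Claybrook 15.039, Millford 1.410, Ashgrove 8.894, Pinehurst 10.203.
Rounding down: Rivermont 10, Stonebridge 6, Fernley 0, Claybrook 15, Millford 1, Ashgrove 8, Pinehurst 10 (total 50).
Millford receives 1.

1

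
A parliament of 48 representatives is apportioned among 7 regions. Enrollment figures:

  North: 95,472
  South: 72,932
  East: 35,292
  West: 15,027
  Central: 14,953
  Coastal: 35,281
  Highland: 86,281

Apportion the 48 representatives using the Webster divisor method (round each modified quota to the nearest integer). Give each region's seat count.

Standard divisor 355238/48 ≈ 7400.792; standard quotas: North 12.900, South 9.855, East 4.769, West 2.030, Central 2.020, Coastal 4.767, Highland 11.658.
Rounding to the nearest integer gives 13, 10, 5, 2, 2, 5, 12 = 49 seats, so the divisor must be adjusted.
With modified divisor 7600: modified quotas North 12.562, South 9.596, East 4.644, West 1.977, Central 1.968, Coastal 4.642, Highland 11.353.
Rounding to the nearest integer: North 13, South 10, East 5, West 2, Central 2, Coastal 5, Highland 11 (total 48).

North 13, South 10, East 5, West 2, Central 2, Coastal 5, Highland 11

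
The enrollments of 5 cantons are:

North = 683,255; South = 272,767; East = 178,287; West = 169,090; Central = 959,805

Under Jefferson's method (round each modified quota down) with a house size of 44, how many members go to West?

3

Standard divisor 2263204/44 ≈ 51436.455; standard quotas: North 13.283, South 5.303, East 3.466, West 3.287, Central 18.660.
Rounding down gives 13, 5, 3, 3, 18 = 42 seats, so the divisor must be adjusted.
With modified divisor 48400: modified quotas North 14.117, South 5.636, East 3.684, West 3.494, Central 19.831.
Rounding down: North 14, South 5, East 3, West 3, Central 19 (total 44).
West receives 3.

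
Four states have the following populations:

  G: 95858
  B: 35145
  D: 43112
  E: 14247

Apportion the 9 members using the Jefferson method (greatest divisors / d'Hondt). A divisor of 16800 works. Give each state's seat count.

G 5, B 2, D 2, E 0

With modified divisor 16800: modified quotas G 5.706, B 2.092, D 2.566, E 0.848.
Rounding down: G 5, B 2, D 2, E 0 (total 9).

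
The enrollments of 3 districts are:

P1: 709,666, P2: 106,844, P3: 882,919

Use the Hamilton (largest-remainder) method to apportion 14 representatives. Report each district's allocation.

Total 1699429; standard divisor 1699429/14 ≈ 121387.786.
Standard quotas: P1 5.8463, P2 0.8802, P3 7.2735.
Lower quotas: P1 5, P2 0, P3 7 (sum 12, leaving 2 seats).
Remainders in descending order: P2 0.8802, P1 0.8463, P3 0.2735.
Largest remainders: P2, P1 receive the extra seats.

P1=6; P2=1; P3=7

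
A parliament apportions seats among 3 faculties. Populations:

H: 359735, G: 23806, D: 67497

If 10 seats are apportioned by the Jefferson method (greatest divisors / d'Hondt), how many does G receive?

Standard divisor 451038/10 ≈ 45103.8; standard quotas: H 7.976, G 0.528, D 1.496.
Rounding down gives 7, 0, 1 = 8 seats, so the divisor must be adjusted.
With modified divisor 38000: modified quotas H 9.467, G 0.626, D 1.776.
Rounding down: H 9, G 0, D 1 (total 10).
G receives 0.

0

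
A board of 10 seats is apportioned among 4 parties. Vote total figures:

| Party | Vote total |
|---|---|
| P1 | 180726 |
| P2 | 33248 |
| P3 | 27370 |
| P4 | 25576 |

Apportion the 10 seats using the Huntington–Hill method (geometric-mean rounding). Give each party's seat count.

P1 7, P2 1, P3 1, P4 1

With divisor 26019: modified quotas P1 6.946, P2 1.278, P3 1.052, P4 0.983.
Geometric-mean thresholds: P1 √(6·7)=6.481, P2 √(1·2)=1.414, P3 √(1·2)=1.414, P4 (min 1).
Each quota rounded against its threshold gives P1 7, P2 1, P3 1, P4 1 (total 10).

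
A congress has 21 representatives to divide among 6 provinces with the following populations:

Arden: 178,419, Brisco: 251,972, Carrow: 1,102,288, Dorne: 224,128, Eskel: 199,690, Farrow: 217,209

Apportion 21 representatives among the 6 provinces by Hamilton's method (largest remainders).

Total 2173706; standard divisor 2173706/21 ≈ 103509.81.
Standard quotas: Arden 1.7237, Brisco 2.4343, Carrow 10.6491, Dorne 2.1653, Eskel 1.9292, Farrow 2.0984.
Lower quotas: Arden 1, Brisco 2, Carrow 10, Dorne 2, Eskel 1, Farrow 2 (sum 18, leaving 3 seats).
Remainders in descending order: Eskel 0.9292, Arden 0.7237, Carrow 0.6491, Brisco 0.4343, Dorne 0.1653, Farrow 0.0984.
The surplus seats go to Eskel, Arden, Carrow.

Arden=2; Brisco=2; Carrow=11; Dorne=2; Eskel=2; Farrow=2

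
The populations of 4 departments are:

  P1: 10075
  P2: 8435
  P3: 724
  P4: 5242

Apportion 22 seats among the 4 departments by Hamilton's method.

Total 24476; standard divisor 24476/22 ≈ 1112.545.
Standard quotas: P1 9.0558, P2 7.5817, P3 0.6508, P4 4.7117.
Lower quotas: P1 9, P2 7, P3 0, P4 4 (sum 20, leaving 2 seats).
Remainders in descending order: P4 0.7117, P3 0.6508, P2 0.5817, P1 0.0558.
Largest remainders: P4, P3 receive the extra seats.

P1: 9, P2: 7, P3: 1, P4: 5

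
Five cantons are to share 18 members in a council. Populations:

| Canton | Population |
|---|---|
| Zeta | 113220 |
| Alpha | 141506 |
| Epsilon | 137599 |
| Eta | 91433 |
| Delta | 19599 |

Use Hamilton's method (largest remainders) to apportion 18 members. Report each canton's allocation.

Total 503357; standard divisor 503357/18 ≈ 27964.278.
Standard quotas: Zeta 4.0487, Alpha 5.0602, Epsilon 4.9205, Eta 3.2696, Delta 0.7009.
Lower quotas: Zeta 4, Alpha 5, Epsilon 4, Eta 3, Delta 0 (sum 16, leaving 2 seats).
Remainders in descending order: Epsilon 0.9205, Delta 0.7009, Eta 0.2696, Alpha 0.0602, Zeta 0.0487.
The surplus seats go to Epsilon, Delta.

Zeta 4; Alpha 5; Epsilon 5; Eta 3; Delta 1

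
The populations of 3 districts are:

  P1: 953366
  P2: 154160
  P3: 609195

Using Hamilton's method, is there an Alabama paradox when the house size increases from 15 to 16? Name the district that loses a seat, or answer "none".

P2

At 15 seats: P1 8, P2 2, P3 5.
At 16 seats: P1 9, P2 1, P3 6.
P2 drops from 2 to 1.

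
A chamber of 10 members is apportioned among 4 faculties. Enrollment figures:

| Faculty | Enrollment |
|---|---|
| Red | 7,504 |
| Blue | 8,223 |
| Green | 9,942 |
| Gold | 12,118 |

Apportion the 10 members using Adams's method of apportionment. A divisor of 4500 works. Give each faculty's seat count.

Red=2; Blue=2; Green=3; Gold=3

With modified divisor 4500: modified quotas Red 1.668, Blue 1.827, Green 2.209, Gold 2.693.
Rounding up: Red 2, Blue 2, Green 3, Gold 3 (total 10).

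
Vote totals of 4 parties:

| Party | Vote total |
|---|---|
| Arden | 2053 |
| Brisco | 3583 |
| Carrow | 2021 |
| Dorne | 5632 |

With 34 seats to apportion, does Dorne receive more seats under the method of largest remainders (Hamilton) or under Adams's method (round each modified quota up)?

Hamilton

Hamilton: Arden 5, Brisco 9, Carrow 5, Dorne 15.
Adams: Arden 6, Brisco 9, Carrow 5, Dorne 14.
Dorne gets 15 under Hamilton and 14 under Adams.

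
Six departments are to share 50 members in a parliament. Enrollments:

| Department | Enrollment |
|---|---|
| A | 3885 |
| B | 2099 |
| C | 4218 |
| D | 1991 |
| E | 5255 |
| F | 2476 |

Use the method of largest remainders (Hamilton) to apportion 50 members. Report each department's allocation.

A 10; B 5; C 11; D 5; E 13; F 6

The standard divisor is 19924/50 ≈ 398.48.
Standard quotas: A 9.7495, B 5.2675, C 10.5852, D 4.9965, E 13.1876, F 6.2136.
Lower quotas: A 9, B 5, C 10, D 4, E 13, F 6 (sum 47, leaving 3 seats).
Remainders in descending order: D 0.9965, A 0.7495, C 0.5852, B 0.2675, F 0.2136, E 0.1876.
The surplus seats go to D, A, C.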